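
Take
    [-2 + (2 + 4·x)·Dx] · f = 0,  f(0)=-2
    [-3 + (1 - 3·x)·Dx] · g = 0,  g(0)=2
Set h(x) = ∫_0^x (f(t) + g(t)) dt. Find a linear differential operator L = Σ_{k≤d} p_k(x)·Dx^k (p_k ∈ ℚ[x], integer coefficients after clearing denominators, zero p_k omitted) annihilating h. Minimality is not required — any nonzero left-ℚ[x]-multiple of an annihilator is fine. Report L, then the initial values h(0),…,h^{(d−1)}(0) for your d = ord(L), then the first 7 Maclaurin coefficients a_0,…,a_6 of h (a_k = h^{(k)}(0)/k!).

L = (21 + 27·x)·Dx + (-19 - 66·x - 81·x^2)·Dx^2 + (2 + 7·x - 21·x^2 - 54·x^3)·Dx^3  (order 3).
h: a_k = 0, 0, 2, 19/3, 53/4, 653/20, 1937/24, …
ICs: h(0) = 0, h′(0) = 0, h′′(0) = 4.

f: a_k = -2, -2, 1, -1, 5/4, -7/4, 21/8, …
g: a_k = 2, 6, 18, 54, 162, 486, 1458, …
f+g: L₀ = lclm(L_f,L_g), ord ≤ 1+1.
h=∫h₀ ⇒ L = L₀·Dx.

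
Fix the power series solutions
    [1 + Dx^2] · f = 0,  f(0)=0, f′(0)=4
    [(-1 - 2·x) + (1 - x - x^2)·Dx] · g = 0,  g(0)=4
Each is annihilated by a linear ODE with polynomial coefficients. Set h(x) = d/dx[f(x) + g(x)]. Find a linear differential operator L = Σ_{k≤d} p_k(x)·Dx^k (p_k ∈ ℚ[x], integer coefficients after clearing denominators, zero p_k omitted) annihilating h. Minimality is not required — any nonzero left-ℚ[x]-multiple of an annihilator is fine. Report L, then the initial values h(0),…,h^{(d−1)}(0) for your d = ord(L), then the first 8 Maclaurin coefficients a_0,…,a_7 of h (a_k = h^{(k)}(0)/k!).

L = (124 + 358·x + 470·x^2 + 230·x^3 + 130·x^4 + 18·x^5 + 6·x^6) + (-19 - 29·x + 36·x^2 + 55·x^3 + 50·x^4 + 27·x^5 + 7·x^6 + 2·x^7)·Dx + (124 + 358·x + 470·x^2 + 230·x^3 + 130·x^4 + 18·x^5 + 6·x^6)·Dx^2 + (-19 - 29·x + 36·x^2 + 55·x^3 + 50·x^4 + 27·x^5 + 7·x^6 + 2·x^7)·Dx^3  (order 3).
h: a_k = 8, 16, 34, 80, 961/6, 312, 105839/180, 1088, …
ICs: h(0) = 8, h′(0) = 16, h′′(0) = 68.

f: a_k = 0, 4, 0, -2/3, 0, 1/30, 0, -1/1260, …
g: a_k = 4, 4, 8, 12, 20, 32, 52, 84, …
Weyl lclm of L_f,L_g ⇒ L₀ (ord ≤ 3).
Differentiate: ansatz ord ≤ ord L₀ ⇒ L.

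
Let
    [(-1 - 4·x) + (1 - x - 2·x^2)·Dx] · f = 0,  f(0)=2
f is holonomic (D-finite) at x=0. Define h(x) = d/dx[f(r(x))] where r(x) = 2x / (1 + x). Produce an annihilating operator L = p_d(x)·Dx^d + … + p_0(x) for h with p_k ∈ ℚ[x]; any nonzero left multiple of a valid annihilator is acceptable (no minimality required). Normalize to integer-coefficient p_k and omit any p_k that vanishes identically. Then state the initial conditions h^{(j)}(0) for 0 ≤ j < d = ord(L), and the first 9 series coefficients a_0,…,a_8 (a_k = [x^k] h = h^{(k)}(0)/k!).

L = (10 + 54·x + 270·x^2 + 162·x^3) + (-1 - 10·x + 90·x^3 + 81·x^4)·Dx  (order 1).
h: a_k = 4, 40, 108, 720, 1620, 9720, 20412, 116640, 236196, …
ICs: h(0) = 4.

f: a_k = 2, 2, 6, 10, 22, 42, 86, 170, 342, …
f∘r: x↦r, Dx↦Dx/r' in L_f ⇒ L₀.
Derive L from L₀ (diff closure).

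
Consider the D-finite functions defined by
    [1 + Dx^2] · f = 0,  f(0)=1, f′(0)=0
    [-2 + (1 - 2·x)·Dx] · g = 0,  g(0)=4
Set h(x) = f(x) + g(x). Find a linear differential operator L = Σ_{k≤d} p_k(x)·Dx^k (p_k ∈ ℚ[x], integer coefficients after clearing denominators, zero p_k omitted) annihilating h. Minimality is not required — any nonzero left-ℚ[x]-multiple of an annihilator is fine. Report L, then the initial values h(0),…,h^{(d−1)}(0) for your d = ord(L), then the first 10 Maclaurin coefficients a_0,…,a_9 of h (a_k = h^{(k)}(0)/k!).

f: a_k = 1, 0, -1/2, 0, 1/24, 0, -1/720, 0, 1/40320, 0, …
g: a_k = 4, 8, 16, 32, 64, 128, 256, 512, 1024, 2048, …
f+g: L₀ = lclm(L_f,L_g), ord ≤ 2+1.
L = (-50 + 8·x - 8·x^2) + (9 - 22·x + 12·x^2 - 8·x^3)·Dx + (-50 + 8·x - 8·x^2)·Dx^2 + (9 - 22·x + 12·x^2 - 8·x^3)·Dx^3  (order 3).
h: a_k = 5, 8, 31/2, 32, 1537/24, 128, 184319/720, 512, 41287681/40320, 2048, …
ICs: h(0) = 5, h′(0) = 8, h′′(0) = 31.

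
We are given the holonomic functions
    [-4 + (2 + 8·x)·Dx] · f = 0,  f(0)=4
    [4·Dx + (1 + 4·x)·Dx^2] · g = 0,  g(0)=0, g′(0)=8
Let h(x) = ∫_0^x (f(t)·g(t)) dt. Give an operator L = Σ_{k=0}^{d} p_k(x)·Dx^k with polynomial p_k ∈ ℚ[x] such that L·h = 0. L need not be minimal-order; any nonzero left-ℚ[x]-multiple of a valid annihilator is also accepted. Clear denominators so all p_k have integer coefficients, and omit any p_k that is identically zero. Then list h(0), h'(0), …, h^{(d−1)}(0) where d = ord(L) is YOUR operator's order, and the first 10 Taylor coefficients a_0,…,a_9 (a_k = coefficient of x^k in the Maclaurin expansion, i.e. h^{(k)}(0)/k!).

L = 4·Dx + (1 + 8·x + 16·x^2)·Dx^3  (order 3).
h: a_k = 0, 0, 16, 0, -16/3, 256/15, -2272/45, 15872/105, -48688/105, 1376768/945, …
ICs: h(0) = 0, h′(0) = 0, h′′(0) = 32.

f: a_k = 4, 8, -8, 16, -40, 112, -336, 1056, -3432, 11440, …
g: a_k = 0, 8, -16, 128/3, -128, 2048/5, -4096/3, 32768/7, -16384, 524288/9, …
Product ⇒ symmetric product L₀, ord ≤ 2.
h=∫₀ˣh₀: take L = L₀·Dx.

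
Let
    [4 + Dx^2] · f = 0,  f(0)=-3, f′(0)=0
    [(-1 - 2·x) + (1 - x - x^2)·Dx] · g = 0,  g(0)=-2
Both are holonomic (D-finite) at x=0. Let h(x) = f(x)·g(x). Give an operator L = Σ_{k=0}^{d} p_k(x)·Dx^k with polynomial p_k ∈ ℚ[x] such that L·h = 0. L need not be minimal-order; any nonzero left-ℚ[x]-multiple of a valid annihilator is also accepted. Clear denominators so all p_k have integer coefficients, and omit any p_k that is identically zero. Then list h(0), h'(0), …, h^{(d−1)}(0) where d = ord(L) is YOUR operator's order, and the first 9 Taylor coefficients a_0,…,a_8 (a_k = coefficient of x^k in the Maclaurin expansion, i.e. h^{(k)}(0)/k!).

L = (-2 + 4·x + 4·x^2) + (2 + 4·x)·Dx + (-1 + x + x^2)·Dx^2  (order 2).
h: a_k = 6, 6, 0, 6, 10, 16, 382/15, 622/15, 2344/35, …
ICs: h(0) = 6, h′(0) = 6.

f: a_k = -3, 0, 6, 0, -2, 0, 4/15, 0, -2/105, …
g: a_k = -2, -2, -4, -6, -10, -16, -26, -42, -68, …
Sym-product of L_f,L_g gives L₀ (≤ ord 2).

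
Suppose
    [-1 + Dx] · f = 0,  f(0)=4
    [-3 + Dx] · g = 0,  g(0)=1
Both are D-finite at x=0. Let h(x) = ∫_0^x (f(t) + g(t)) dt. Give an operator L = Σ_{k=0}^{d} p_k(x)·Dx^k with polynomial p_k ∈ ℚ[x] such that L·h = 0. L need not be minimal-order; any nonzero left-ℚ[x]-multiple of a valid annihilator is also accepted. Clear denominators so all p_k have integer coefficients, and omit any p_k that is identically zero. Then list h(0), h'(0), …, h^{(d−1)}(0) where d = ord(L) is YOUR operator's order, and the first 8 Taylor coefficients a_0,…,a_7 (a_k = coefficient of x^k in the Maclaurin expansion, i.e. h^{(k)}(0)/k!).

L = 3·Dx - 4·Dx^2 + Dx^3  (order 3).
h: a_k = 0, 5, 7/2, 13/6, 31/24, 17/24, 247/720, 733/5040, …
ICs: h(0) = 0, h′(0) = 5, h′′(0) = 7.

f: a_k = 4, 4, 2, 2/3, 1/6, 1/30, 1/180, 1/1260, …
g: a_k = 1, 3, 9/2, 9/2, 27/8, 81/40, 81/80, 243/560, …
f+g: L₀ = lclm(L_f,L_g), ord ≤ 1+1.
h=∫h₀ ⇒ L = L₀·Dx.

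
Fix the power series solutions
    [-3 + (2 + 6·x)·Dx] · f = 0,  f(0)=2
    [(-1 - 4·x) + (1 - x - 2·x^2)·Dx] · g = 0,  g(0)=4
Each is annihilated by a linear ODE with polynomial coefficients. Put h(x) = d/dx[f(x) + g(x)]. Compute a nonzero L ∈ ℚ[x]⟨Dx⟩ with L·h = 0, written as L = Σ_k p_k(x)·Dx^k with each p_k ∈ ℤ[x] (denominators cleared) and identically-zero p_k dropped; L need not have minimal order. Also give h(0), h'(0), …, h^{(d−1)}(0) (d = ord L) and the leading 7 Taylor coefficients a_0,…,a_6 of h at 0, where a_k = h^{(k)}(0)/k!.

L = (-114 - 522·x - 1152·x^2 - 816·x^3 - 720·x^4) + (-31 - 414·x - 1803·x^2 - 3208·x^3 - 3084·x^4 - 2160·x^5)·Dx + (10 + 66·x + 110·x^2 - 74·x^3 - 456·x^4 - 808·x^5 - 480·x^6)·Dx^2  (order 2).
h: a_k = 7, 39/2, 561/8, 2411/16, 62265/128, 218265/256, 2942317/1024, …
ICs: h(0) = 7, h′(0) = 39/2.

f: a_k = 2, 3, -9/4, 27/8, -405/64, 1701/128, -15309/512, …
g: a_k = 4, 4, 12, 20, 44, 84, 172, …
Sum ⇒ L₀ = lclm(L_f,L_g) in ℚ(x)⟨Dx⟩.
Derive L from L₀ (diff closure).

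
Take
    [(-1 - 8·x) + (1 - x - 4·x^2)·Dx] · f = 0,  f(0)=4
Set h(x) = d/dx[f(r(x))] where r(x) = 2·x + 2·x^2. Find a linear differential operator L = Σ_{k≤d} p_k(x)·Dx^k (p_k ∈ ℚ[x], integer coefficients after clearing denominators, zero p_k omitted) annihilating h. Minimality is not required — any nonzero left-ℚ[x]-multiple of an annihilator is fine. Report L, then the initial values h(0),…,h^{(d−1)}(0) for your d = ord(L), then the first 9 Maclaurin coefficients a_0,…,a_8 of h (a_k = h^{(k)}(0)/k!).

L = (22 + 204·x + 1260·x^2 + 4672·x^3 + 8736·x^4 + 7680·x^5 + 2560·x^6) + (-1 - 16·x + 6·x^2 + 420·x^3 + 1520·x^4 + 2400·x^5 + 1792·x^6 + 512·x^7)·Dx  (order 1).
h: a_k = 8, 176, 1344, 11200, 83040, 596160, 4161024, 28428800, 191270016, …
ICs: h(0) = 8.

f: a_k = 4, 4, 20, 36, 116, 260, 724, 1764, 4660, …
Substitute x→r, Dx→(1/r')Dx; clear ⇒ L₀.
h=h₀': d/dx-closure on L₀ ⇒ L.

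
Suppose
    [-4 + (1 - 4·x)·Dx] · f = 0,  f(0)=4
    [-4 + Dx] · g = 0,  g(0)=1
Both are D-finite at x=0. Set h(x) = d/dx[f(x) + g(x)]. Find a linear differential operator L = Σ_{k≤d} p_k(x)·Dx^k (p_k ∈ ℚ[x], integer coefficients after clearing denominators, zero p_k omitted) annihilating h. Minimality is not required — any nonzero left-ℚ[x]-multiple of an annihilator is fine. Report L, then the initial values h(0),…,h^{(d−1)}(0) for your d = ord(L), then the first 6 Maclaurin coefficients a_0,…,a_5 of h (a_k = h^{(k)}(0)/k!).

L = (64 + 128·x) + (-20 - 32·x + 64·x^2)·Dx + (1 - 16·x^2)·Dx^2  (order 2).
h: a_k = 20, 144, 800, 12416/3, 61568/3, 1475072/15, …
ICs: h(0) = 20, h′(0) = 144.

f: a_k = 4, 16, 64, 256, 1024, 4096, …
g: a_k = 1, 4, 8, 32/3, 32/3, 128/15, …
Weyl lclm of L_f,L_g ⇒ L₀ (ord ≤ 2).
Derive L from L₀ (diff closure).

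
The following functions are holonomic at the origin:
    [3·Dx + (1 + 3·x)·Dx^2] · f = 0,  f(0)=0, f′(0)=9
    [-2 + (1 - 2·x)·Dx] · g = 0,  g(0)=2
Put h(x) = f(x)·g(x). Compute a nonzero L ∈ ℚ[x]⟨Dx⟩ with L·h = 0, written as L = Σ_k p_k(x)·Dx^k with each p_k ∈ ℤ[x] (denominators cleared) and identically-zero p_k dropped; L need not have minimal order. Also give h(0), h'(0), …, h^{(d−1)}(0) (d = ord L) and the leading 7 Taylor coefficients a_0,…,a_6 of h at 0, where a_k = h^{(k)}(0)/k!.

f: a_k = 0, 9, -27/2, 27, -243/4, 729/5, -729/2, …
g: a_k = 2, 4, 8, 16, 32, 64, 128, …
f·g: L₀ = L_f ⊗_s L_g, ord ≤ 2·1.
L = 6 + (1 + 18·x)·Dx + (-1 - x + 6·x^2)·Dx^2  (order 2).
h: a_k = 0, 18, 9, 72, 45/2, 1683/5, -279/5, …
ICs: h(0) = 0, h′(0) = 18.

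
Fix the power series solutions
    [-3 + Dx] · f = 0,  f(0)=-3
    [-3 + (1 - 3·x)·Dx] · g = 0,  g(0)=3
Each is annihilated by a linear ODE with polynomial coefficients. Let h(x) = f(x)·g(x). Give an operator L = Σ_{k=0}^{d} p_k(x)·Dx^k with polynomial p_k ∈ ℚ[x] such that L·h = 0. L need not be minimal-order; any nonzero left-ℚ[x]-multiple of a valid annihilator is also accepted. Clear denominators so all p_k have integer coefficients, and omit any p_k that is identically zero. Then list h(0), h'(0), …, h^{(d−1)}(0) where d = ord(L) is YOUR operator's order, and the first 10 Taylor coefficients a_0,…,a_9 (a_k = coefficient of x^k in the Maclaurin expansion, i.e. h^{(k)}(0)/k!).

L = (6 - 9·x) + (-1 + 3·x)·Dx  (order 1).
h: a_k = -9, -54, -405/2, -648, -15795/8, -118827/20, -1426653/80, -1498095/28, -719092161/4480, -215727867/448, …
ICs: h(0) = -9.

f: a_k = -3, -9, -27/2, -27/2, -81/8, -243/40, -243/80, -729/560, -2187/4480, -729/4480, …
g: a_k = 3, 9, 27, 81, 243, 729, 2187, 6561, 19683, 59049, …
Sym-product of L_f,L_g gives L₀ (≤ ord 1).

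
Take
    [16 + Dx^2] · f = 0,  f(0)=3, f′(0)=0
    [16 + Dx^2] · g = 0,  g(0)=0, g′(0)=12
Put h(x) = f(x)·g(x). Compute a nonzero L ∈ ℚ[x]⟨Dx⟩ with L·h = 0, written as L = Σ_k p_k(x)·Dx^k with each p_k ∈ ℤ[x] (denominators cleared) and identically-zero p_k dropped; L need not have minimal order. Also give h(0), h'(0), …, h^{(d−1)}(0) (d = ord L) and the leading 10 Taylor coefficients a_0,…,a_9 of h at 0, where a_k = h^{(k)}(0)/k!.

f: a_k = 3, 0, -24, 0, 32, 0, -256/15, 0, 512/105, 0, …
g: a_k = 0, 12, 0, -32, 0, 128/5, 0, -1024/105, 0, 2048/945, …
L₀ := L_f ⊗_s L_g (sym. prod.), ord ≤ 4.
L = 64·Dx + Dx^3  (order 3).
h: a_k = 0, 36, 0, -384, 0, 6144/5, 0, -65536/35, 0, 524288/315, …
ICs: h(0) = 0, h′(0) = 36, h′′(0) = 0.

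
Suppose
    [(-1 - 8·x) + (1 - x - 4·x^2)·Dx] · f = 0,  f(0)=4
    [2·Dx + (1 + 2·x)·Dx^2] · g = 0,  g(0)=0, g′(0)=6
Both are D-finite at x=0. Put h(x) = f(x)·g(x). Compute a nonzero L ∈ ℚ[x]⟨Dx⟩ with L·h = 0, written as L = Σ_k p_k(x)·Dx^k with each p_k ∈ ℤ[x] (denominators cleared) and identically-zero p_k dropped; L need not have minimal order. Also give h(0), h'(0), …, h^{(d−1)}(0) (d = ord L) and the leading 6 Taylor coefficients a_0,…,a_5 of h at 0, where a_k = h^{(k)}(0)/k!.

L = (10 + 32·x) + (22·x + 40·x^2)·Dx + (-1 - x + 6·x^2 + 8·x^3)·Dx^2  (order 2).
h: a_k = 0, 24, 0, 128, 80, 3344/5, …
ICs: h(0) = 0, h′(0) = 24.

f: a_k = 4, 4, 20, 36, 116, 260, …
g: a_k = 0, 6, -6, 8, -12, 96/5, …
Product ⇒ symmetric product L₀, ord ≤ 2.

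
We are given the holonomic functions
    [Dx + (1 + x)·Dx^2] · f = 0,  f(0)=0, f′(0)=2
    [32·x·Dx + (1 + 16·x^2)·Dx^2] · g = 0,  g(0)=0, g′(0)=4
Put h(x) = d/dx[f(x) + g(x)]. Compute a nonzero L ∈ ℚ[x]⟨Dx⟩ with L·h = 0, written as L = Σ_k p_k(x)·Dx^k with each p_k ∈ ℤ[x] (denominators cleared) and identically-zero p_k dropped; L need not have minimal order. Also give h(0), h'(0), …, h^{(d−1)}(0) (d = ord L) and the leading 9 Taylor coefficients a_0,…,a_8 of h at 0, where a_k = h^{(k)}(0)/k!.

f: a_k = 0, 2, -1, 2/3, -1/2, 2/5, -1/3, 2/7, -1/4, …
g: a_k = 0, 4, 0, -64/3, 0, 1024/5, 0, -16384/7, 0, …
Sum ⇒ L₀ = lclm(L_f,L_g) in ℚ(x)⟨Dx⟩.
Differentiate: ansatz ord ≤ ord L₀ ⇒ L.
L = (-32 - 96·x + 1536·x^2 + 512·x^3) + (-34 - 64·x + 1440·x^2 + 3072·x^3 + 1024·x^4)·Dx + (-1 + 31·x + 32·x^2 + 512·x^3 + 768·x^4 + 256·x^5)·Dx^2  (order 2).
h: a_k = 6, -2, -62, -2, 1026, -2, -16382, -2, 262146, …
ICs: h(0) = 6, h′(0) = -2.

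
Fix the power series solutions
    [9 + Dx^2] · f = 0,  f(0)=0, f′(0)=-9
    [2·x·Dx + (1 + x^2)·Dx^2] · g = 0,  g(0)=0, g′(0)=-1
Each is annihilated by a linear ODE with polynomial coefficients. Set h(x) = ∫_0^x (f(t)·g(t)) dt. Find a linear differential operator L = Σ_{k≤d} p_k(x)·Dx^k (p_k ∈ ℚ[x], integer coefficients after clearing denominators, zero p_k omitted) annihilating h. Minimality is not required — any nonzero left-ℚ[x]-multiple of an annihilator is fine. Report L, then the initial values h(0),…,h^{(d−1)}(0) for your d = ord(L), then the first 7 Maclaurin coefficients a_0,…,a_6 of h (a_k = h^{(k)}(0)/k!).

f: a_k = 0, -9, 0, 27/2, 0, -243/40, 0, …
g: a_k = 0, -1, 0, 1/3, 0, -1/5, 0, …
Product ⇒ symmetric product L₀, ord ≤ 4.
∫: right-multiply L₀ by Dx.
L = (1170 + 3834·x^2 + 4779·x^4 + 2916·x^6 + 729·x^8)·Dx + (396·x + 1044·x^3 + 972·x^5 + 324·x^7)·Dx^2 + (220 + 768·x^2 + 1026·x^4 + 648·x^6 + 162·x^8)·Dx^3 + (44·x + 116·x^3 + 108·x^5 + 36·x^7)·Dx^4 + (10 + 38·x^2 + 55·x^4 + 36·x^6 + 9·x^8)·Dx^5  (order 5).
h: a_k = 0, 0, 0, 3, 0, -33/10, 0, …
ICs: h(0) = 0, h′(0) = 0, h′′(0) = 0, h′′′(0) = 18, h′′′′(0) = 0.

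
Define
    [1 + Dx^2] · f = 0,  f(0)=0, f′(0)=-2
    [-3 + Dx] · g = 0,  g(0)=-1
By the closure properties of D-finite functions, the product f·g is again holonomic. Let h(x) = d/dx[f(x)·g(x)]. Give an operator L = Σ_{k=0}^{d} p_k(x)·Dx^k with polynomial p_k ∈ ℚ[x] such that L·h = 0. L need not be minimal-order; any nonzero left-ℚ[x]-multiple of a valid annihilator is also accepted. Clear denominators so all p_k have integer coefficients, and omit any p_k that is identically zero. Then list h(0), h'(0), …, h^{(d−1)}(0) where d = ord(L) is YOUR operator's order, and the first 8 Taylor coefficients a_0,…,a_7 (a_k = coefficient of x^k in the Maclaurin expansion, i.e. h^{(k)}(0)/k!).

L = 10 - 6·Dx + Dx^2  (order 2).
h: a_k = 2, 12, 26, 32, 79/3, 78/5, 307/45, 32/15, …
ICs: h(0) = 2, h′(0) = 12.

f: a_k = 0, -2, 0, 1/3, 0, -1/60, 0, 1/2520, …
g: a_k = -1, -3, -9/2, -9/2, -27/8, -81/40, -81/80, -243/560, …
L₀ := L_f ⊗_s L_g (sym. prod.), ord ≤ 2.
h=h₀': d/dx-closure on L₀ ⇒ L.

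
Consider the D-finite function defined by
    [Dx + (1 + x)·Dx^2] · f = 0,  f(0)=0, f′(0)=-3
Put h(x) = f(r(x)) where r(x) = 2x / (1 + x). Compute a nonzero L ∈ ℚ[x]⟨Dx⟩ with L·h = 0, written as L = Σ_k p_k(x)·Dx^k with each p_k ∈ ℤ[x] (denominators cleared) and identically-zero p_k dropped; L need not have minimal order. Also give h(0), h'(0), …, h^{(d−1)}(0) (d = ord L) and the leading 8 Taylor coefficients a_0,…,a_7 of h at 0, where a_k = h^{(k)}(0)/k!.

L = (4 + 6·x)·Dx + (1 + 4·x + 3·x^2)·Dx^2  (order 2).
h: a_k = 0, -6, 12, -26, 60, -726/5, 364, -6558/7, …
ICs: h(0) = 0, h′(0) = -6.

f: a_k = 0, -3, 3/2, -1, 3/4, -3/5, 1/2, -3/7, …
L₀ from L_f via x↦r, Dx↦r'^{-1}Dx.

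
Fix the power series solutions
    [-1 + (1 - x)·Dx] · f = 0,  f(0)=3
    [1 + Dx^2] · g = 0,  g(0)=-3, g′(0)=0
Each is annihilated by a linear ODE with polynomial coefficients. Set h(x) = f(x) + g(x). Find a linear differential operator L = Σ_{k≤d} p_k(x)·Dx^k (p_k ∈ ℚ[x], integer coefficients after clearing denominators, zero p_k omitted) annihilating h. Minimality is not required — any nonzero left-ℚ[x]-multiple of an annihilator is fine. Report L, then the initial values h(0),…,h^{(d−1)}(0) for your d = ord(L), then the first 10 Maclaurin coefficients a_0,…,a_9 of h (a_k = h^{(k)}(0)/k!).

L = (7 - 2·x + x^2) + (-3 + 5·x - 3·x^2 + x^3)·Dx + (7 - 2·x + x^2)·Dx^2 + (-3 + 5·x - 3·x^2 + x^3)·Dx^3  (order 3).
h: a_k = 0, 3, 9/2, 3, 23/8, 3, 721/240, 3, 40319/13440, 3, …
ICs: h(0) = 0, h′(0) = 3, h′′(0) = 9.

f: a_k = 3, 3, 3, 3, 3, 3, 3, 3, 3, 3, …
g: a_k = -3, 0, 3/2, 0, -1/8, 0, 1/240, 0, -1/13440, 0, …
h₀=f+g: left-lcm gives L₀, ord ≤ 3.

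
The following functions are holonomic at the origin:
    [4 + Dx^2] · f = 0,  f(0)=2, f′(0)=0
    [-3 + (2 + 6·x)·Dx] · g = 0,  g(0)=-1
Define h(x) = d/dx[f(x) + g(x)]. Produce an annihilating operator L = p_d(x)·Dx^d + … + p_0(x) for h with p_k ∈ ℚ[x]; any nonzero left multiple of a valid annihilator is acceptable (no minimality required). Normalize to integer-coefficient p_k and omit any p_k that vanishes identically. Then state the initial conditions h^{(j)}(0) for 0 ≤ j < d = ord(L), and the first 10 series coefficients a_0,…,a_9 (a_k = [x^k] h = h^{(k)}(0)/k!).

f: a_k = 2, 0, -4, 0, 4/3, 0, -8/45, 0, 4/315, 0, …
g: a_k = -1, -3/2, 9/8, -27/16, 405/128, -1701/256, 15309/1024, -72171/2048, 2814669/32768, -14073345/65536, …
L₀ := lclm(L_f,L_g); ord L₀ ≤ 2+1.
Derive L from L₀ (diff closure).
L = (-1812 - 1152·x - 1728·x^2) + (-344 - 1800·x - 3456·x^2 - 3456·x^3)·Dx + (-453 - 288·x - 432·x^2)·Dx^2 + (-86 - 450·x - 864·x^2 - 864·x^3)·Dx^3  (order 3).
h: a_k = -3/2, -23/4, -81/16, 1727/96, -8505/256, 680713/7680, -505197/2048, 886751807/1290240, -126660105/65536, 2034792489673/371589120, …
ICs: h(0) = -3/2, h′(0) = -23/4, h′′(0) = -81/8.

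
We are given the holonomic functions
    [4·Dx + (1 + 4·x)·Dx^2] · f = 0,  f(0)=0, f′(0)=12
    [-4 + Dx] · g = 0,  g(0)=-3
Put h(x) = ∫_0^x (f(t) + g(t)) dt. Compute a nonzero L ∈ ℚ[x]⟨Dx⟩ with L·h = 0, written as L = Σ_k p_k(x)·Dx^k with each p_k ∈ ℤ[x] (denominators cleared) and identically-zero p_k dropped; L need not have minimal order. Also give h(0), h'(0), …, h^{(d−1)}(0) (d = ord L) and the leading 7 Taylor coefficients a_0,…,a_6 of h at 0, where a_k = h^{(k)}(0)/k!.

L = (-24 - 32·x)·Dx^2 + (2 - 16·x - 32·x^2)·Dx^3 + (1 + 6·x + 8·x^2)·Dx^4  (order 4).
h: a_k = 0, -3, 0, -16, 8, -224/5, 1472/15, …
ICs: h(0) = 0, h′(0) = -3, h′′(0) = 0, h′′′(0) = -96.

f: a_k = 0, 12, -24, 64, -192, 3072/5, -2048, …
g: a_k = -3, -12, -24, -32, -32, -128/5, -256/15, …
h₀=f+g: left-lcm gives L₀, ord ≤ 3.
∫: right-multiply L₀ by Dx.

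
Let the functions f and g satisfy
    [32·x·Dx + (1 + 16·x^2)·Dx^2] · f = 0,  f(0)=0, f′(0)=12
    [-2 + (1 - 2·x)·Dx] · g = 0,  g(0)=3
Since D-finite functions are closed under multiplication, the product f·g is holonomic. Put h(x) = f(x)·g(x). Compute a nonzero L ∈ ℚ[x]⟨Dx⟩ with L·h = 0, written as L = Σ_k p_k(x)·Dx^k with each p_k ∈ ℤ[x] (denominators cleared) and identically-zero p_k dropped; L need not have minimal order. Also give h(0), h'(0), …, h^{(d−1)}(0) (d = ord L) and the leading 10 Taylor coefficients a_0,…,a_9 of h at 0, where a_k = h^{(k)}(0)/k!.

f: a_k = 0, 12, 0, -64, 0, 3072/5, 0, -49152/7, 0, 262144/3, …
g: a_k = 3, 6, 12, 24, 48, 96, 192, 384, 768, 1536, …
Sym-product of L_f,L_g gives L₀ (≤ ord 2).
L = 64·x + (4 - 32·x + 128·x^2)·Dx + (-1 + 2·x - 16·x^2 + 32·x^3)·Dx^2  (order 2).
h: a_k = 0, 36, 72, -48, -96, 8256/5, 16512/5, -506112/35, -1012224/35, 7150592/35, …
ICs: h(0) = 0, h′(0) = 36.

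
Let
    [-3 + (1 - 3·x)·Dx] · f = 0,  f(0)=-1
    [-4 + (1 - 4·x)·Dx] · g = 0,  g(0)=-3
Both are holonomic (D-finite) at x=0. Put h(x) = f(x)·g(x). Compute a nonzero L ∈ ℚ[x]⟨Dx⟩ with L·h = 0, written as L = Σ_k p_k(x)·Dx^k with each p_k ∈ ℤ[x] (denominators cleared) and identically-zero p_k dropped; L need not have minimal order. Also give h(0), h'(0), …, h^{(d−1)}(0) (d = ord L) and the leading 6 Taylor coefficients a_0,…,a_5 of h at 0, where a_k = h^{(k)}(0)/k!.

f: a_k = -1, -3, -9, -27, -81, -243, …
g: a_k = -3, -12, -48, -192, -768, -3072, …
f·g: L₀ = L_f ⊗_s L_g, ord ≤ 1·1.
L = (-7 + 24·x) + (1 - 7·x + 12·x^2)·Dx  (order 1).
h: a_k = 3, 21, 111, 525, 2343, 10101, …
ICs: h(0) = 3.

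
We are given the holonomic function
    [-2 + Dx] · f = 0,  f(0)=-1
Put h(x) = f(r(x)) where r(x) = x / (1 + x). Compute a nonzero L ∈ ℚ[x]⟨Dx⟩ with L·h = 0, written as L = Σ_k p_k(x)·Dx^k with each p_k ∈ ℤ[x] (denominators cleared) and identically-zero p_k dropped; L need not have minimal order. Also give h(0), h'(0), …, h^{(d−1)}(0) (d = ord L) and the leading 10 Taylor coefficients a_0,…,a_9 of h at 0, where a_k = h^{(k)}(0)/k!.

L = -2 + (1 + 2·x + x^2)·Dx  (order 1).
h: a_k = -1, -2, 0, 2/3, -2/3, 2/5, -4/45, -10/63, 32/105, -142/405, …
ICs: h(0) = -1.

f: a_k = -1, -2, -2, -4/3, -2/3, -4/15, -4/45, -8/315, -2/315, -4/2835, …
Change of var in L_f (x↦r) gives L₀.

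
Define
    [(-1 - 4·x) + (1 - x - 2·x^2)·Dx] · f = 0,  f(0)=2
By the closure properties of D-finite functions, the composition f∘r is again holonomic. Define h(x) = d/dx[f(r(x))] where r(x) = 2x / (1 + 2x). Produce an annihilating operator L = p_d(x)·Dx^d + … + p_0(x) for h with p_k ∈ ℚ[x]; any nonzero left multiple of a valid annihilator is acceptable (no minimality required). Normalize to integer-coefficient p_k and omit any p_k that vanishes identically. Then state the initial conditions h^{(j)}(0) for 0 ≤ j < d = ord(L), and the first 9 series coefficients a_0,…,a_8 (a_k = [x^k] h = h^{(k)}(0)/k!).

f: a_k = 2, 2, 6, 10, 22, 42, 86, 170, 342, …
Substitute x→r, Dx→(1/r')Dx; clear ⇒ L₀.
Derive L from L₀ (diff closure).
L = (8 + 48·x + 288·x^2 + 320·x^3) + (-1 - 14·x - 36·x^2 + 56·x^3 + 160·x^4)·Dx  (order 1).
h: a_k = 4, 32, 0, 512, -1280, 9216, -35840, 180224, -774144, …
ICs: h(0) = 4.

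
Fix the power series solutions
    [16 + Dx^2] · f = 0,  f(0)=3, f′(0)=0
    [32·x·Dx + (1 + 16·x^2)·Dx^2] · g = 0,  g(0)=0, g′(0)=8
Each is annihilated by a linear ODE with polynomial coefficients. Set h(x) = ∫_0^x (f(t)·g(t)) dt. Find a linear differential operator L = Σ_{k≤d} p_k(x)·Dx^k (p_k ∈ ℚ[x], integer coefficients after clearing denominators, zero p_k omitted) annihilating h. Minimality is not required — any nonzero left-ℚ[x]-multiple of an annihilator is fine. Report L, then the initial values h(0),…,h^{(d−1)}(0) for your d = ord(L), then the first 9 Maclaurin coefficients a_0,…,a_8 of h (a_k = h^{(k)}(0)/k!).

L = (1280 + 53248·x^2 + 360448·x^4 + 2097152·x^6 + 8388608·x^8)·Dx + (1536·x + 40960·x^3 + 393216·x^5 + 2097152·x^7)·Dx^2 + (96 + 4096·x^2 + 36864·x^4 + 262144·x^6 + 1048576·x^8)·Dx^3 + (96·x + 2560·x^3 + 24576·x^5 + 131072·x^7)·Dx^4 + (1 + 48·x^2 + 896·x^4 + 8192·x^6 + 32768·x^8)·Dx^5  (order 5).
h: a_k = 0, 0, 12, 0, -80, 0, 6272/15, 0, -333056/105, …
ICs: h(0) = 0, h′(0) = 0, h′′(0) = 24, h′′′(0) = 0, h′′′′(0) = -1920.

f: a_k = 3, 0, -24, 0, 32, 0, -256/15, 0, 512/105, …
g: a_k = 0, 8, 0, -128/3, 0, 2048/5, 0, -32768/7, 0, …
L₀ := L_f ⊗_s L_g (sym. prod.), ord ≤ 4.
h=∫₀ˣh₀: take L = L₀·Dx.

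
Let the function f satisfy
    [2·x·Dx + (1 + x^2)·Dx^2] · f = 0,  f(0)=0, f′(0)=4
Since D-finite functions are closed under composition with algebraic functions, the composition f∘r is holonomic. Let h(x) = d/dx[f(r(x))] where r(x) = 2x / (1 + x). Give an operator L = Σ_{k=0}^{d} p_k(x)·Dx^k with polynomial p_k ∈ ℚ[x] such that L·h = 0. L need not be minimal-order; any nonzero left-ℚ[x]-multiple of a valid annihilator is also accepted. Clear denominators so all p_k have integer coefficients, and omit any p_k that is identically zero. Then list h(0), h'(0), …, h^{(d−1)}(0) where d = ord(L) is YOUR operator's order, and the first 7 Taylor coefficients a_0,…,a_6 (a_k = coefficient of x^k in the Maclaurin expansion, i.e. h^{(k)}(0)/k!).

f: a_k = 0, 4, 0, -4/3, 0, 4/5, 0, …
L₀ from L_f via x↦r, Dx↦r'^{-1}Dx.
h₀' ⇒ L via d/dx closure of L₀.
L = (2 + 10·x) + (1 + 2·x + 5·x^2)·Dx  (order 1).
h: a_k = 8, -16, -8, 96, -152, -176, 1112, …
ICs: h(0) = 8.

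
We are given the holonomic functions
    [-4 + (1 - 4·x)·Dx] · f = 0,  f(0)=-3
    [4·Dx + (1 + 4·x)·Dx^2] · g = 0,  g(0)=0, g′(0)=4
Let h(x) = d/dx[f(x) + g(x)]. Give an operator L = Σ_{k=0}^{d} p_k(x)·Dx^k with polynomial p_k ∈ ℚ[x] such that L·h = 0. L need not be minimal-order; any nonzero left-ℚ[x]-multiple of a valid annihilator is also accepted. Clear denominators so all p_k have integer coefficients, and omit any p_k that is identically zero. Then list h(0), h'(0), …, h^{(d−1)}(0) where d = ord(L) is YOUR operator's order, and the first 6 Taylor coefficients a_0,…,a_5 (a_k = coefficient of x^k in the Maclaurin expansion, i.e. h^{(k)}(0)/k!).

f: a_k = -3, -12, -48, -192, -768, -3072, …
g: a_k = 0, 4, -8, 64/3, -64, 1024/5, …
L₀ := lclm(L_f,L_g); ord L₀ ≤ 1+2.
h₀' ⇒ L via d/dx closure of L₀.
L = (160 + 128·x) + (16 + 256·x + 256·x^2)·Dx + (-3 - 4·x + 48·x^2 + 64·x^3)·Dx^2  (order 2).
h: a_k = -8, -112, -512, -3328, -14336, -77824, …
ICs: h(0) = -8, h′(0) = -112.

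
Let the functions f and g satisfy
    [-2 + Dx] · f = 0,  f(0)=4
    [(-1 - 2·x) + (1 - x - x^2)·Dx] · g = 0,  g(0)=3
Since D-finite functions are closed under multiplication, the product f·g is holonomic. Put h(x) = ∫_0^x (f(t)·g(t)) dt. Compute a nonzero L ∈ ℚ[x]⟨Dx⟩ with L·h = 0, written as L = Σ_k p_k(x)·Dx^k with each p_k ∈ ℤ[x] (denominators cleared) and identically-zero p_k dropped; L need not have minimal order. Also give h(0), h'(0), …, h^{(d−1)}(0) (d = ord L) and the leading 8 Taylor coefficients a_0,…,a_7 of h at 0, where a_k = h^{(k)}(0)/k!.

L = (3 - 2·x^2)·Dx + (-1 + x + x^2)·Dx^2  (order 2).
h: a_k = 0, 12, 18, 24, 31, 204/5, 276/5, 8044/105, …
ICs: h(0) = 0, h′(0) = 12.

f: a_k = 4, 8, 8, 16/3, 8/3, 16/15, 16/45, 32/315, …
g: a_k = 3, 3, 6, 9, 15, 24, 39, 63, …
f·g: L₀ = L_f ⊗_s L_g, ord ≤ 1·1.
∫: right-multiply L₀ by Dx.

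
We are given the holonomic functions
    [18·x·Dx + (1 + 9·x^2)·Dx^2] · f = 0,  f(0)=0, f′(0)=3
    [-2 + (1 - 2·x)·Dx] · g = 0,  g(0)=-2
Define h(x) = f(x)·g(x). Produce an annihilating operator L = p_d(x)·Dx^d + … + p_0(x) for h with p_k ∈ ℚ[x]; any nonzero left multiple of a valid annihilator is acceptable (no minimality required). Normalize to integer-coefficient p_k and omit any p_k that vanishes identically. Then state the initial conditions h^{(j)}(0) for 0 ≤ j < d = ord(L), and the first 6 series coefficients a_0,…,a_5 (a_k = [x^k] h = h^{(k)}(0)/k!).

L = 36·x + (4 - 18·x + 72·x^2)·Dx + (-1 + 2·x - 9·x^2 + 18·x^3)·Dx^2  (order 2).
h: a_k = 0, -6, -12, -6, -12, -606/5, …
ICs: h(0) = 0, h′(0) = -6.

f: a_k = 0, 3, 0, -9, 0, 243/5, …
g: a_k = -2, -4, -8, -16, -32, -64, …
L₀ := L_f ⊗_s L_g (sym. prod.), ord ≤ 2.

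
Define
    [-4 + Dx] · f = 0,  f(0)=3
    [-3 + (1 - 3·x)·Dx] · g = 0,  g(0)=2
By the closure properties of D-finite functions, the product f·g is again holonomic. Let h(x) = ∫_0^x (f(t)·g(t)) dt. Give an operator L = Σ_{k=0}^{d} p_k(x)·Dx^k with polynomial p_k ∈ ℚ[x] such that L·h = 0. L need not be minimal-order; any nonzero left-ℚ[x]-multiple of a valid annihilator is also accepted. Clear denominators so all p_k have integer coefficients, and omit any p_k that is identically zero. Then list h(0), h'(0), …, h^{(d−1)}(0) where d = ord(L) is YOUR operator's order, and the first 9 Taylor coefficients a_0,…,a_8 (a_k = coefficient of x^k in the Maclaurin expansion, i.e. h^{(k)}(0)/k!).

L = (7 - 12·x)·Dx + (-1 + 3·x)·Dx^2  (order 2).
h: a_k = 0, 6, 21, 58, 293/2, 1822/5, 13793/15, 248786/105, 2613277/420, …
ICs: h(0) = 0, h′(0) = 6.

f: a_k = 3, 12, 24, 32, 32, 128/5, 256/15, 1024/105, 512/105, …
g: a_k = 2, 6, 18, 54, 162, 486, 1458, 4374, 13122, …
Product ⇒ symmetric product L₀, ord ≤ 1.
∫: right-multiply L₀ by Dx.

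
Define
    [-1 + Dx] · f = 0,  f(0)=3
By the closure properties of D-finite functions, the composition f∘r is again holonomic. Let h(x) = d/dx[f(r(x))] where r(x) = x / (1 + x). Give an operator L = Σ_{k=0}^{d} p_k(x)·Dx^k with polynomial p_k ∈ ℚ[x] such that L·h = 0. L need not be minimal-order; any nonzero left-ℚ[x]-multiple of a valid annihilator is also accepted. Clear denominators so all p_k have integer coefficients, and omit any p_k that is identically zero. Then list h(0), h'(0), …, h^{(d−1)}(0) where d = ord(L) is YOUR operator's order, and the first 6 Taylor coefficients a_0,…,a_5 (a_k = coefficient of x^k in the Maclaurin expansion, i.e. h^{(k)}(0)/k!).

L = (-1 - 2·x) + (-1 - 2·x - x^2)·Dx  (order 1).
h: a_k = 3, -3, 3/2, 1/2, -19/8, 151/40, …
ICs: h(0) = 3.

f: a_k = 3, 3, 3/2, 1/2, 1/8, 1/40, …
L₀ from L_f via x↦r, Dx↦r'^{-1}Dx.
Derive L from L₀ (diff closure).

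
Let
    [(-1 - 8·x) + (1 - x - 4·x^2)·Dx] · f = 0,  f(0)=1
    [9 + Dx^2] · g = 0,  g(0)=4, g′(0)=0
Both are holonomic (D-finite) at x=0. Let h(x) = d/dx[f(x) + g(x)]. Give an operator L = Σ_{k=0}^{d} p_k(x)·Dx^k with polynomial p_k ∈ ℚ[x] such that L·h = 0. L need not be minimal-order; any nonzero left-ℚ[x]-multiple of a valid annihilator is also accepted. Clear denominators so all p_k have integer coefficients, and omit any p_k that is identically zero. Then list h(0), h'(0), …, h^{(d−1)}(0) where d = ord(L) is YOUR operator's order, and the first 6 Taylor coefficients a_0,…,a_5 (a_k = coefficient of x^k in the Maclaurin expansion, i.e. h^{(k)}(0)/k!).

L = (2358 + 13068·x + 57006·x^2 + 38520·x^3 + 83520·x^4 + 31104·x^5 + 41472·x^6) + (-189 - 1413·x + 1251·x^2 + 4203·x^3 + 5580·x^4 + 11952·x^5 + 12096·x^6 + 13824·x^7)·Dx + (262 + 1452·x + 6334·x^2 + 4280·x^3 + 9280·x^4 + 3456·x^5 + 4608·x^6)·Dx^2 + (-21 - 157·x + 139·x^2 + 467·x^3 + 620·x^4 + 1328·x^5 + 1344·x^6 + 1536·x^7)·Dx^3  (order 3).
h: a_k = 1, -26, 27, 170, 325, 10617/10, …
ICs: h(0) = 1, h′(0) = -26, h′′(0) = 54.

f: a_k = 1, 1, 5, 9, 29, 65, …
g: a_k = 4, 0, -18, 0, 27/2, 0, …
f+g: L₀ = lclm(L_f,L_g), ord ≤ 1+2.
Differentiate: ansatz ord ≤ ord L₀ ⇒ L.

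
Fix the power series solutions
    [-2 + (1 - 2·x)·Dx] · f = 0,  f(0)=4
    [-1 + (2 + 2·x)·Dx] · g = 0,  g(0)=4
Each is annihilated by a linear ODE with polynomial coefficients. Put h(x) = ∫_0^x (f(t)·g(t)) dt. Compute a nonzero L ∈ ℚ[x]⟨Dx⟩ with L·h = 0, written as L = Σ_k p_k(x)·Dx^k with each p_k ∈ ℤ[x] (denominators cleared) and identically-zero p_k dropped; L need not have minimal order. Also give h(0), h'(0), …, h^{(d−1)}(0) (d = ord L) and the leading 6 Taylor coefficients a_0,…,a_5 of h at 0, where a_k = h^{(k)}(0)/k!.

f: a_k = 4, 8, 16, 32, 64, 128, …
g: a_k = 4, 2, -1/2, 1/4, -5/32, 7/64, …
Product ⇒ symmetric product L₀, ord ≤ 1.
h=∫h₀ ⇒ L = L₀·Dx.
L = (5 + 2·x)·Dx + (-2 + 2·x + 4·x^2)·Dx^2  (order 2).
h: a_k = 0, 16, 20, 26, 157/4, 2507/40, …
ICs: h(0) = 0, h′(0) = 16.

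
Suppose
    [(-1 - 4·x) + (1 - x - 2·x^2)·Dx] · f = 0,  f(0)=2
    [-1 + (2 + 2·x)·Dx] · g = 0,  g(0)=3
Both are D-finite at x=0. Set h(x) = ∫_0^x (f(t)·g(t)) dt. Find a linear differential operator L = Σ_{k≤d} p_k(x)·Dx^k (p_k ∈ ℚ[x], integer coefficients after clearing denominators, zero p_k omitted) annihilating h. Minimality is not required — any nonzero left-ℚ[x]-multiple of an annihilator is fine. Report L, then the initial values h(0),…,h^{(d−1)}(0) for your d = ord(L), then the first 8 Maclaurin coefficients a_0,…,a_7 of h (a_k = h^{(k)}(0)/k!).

L = (3 + 6·x)·Dx + (-2 + 2·x + 4·x^2)·Dx^2  (order 2).
h: a_k = 0, 6, 9/2, 27/4, 309/32, 5049/320, 6669/256, 160749/3584, …
ICs: h(0) = 0, h′(0) = 6.

f: a_k = 2, 2, 6, 10, 22, 42, 86, 170, …
g: a_k = 3, 3/2, -3/8, 3/16, -15/128, 21/256, -63/1024, 99/2048, …
Product ⇒ symmetric product L₀, ord ≤ 1.
∫: right-multiply L₀ by Dx.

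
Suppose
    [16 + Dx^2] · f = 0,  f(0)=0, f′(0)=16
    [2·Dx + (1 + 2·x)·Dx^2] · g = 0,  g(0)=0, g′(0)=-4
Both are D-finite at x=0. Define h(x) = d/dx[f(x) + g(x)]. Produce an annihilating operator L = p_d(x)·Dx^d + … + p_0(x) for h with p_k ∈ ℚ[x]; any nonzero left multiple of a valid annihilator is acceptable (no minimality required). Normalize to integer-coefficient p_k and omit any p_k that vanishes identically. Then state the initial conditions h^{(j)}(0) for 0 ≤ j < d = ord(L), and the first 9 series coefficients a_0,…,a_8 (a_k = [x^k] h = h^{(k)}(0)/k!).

f: a_k = 0, 16, 0, -128/3, 0, 512/15, 0, -4096/315, 0, …
g: a_k = 0, -4, 4, -16/3, 8, -64/5, 64/3, -256/7, 64, …
h₀=f+g: left-lcm gives L₀, ord ≤ 4.
h=h₀': d/dx-closure on L₀ ⇒ L.
L = (160 + 256·x + 256·x^2) + (48 + 224·x + 384·x^2 + 256·x^3)·Dx + (10 + 16·x + 16·x^2)·Dx^2 + (3 + 14·x + 24·x^2 + 16·x^3)·Dx^3  (order 3).
h: a_k = 12, 8, -144, 32, 320/3, 128, -15616/45, 512, -314368/315, …
ICs: h(0) = 12, h′(0) = 8, h′′(0) = -288.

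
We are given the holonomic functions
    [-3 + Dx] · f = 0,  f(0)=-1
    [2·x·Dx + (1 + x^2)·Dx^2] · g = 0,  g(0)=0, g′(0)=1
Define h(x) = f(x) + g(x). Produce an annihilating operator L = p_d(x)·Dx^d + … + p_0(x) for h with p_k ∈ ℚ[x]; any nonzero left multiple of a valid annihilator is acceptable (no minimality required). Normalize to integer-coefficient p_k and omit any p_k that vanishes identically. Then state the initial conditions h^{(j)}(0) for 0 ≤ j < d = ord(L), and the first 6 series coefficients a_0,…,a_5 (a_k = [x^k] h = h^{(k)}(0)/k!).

L = (6 - 18·x - 18·x^2 - 18·x^3)·Dx + (-11 - 12·x^2 - 9·x^4)·Dx^2 + (3 + 2·x + 6·x^2 + 2·x^3 + 3·x^4)·Dx^3  (order 3).
h: a_k = -1, -2, -9/2, -29/6, -27/8, -73/40, …
ICs: h(0) = -1, h′(0) = -2, h′′(0) = -9.

f: a_k = -1, -3, -9/2, -9/2, -27/8, -81/40, …
g: a_k = 0, 1, 0, -1/3, 0, 1/5, …
f+g: L₀ = lclm(L_f,L_g), ord ≤ 1+2.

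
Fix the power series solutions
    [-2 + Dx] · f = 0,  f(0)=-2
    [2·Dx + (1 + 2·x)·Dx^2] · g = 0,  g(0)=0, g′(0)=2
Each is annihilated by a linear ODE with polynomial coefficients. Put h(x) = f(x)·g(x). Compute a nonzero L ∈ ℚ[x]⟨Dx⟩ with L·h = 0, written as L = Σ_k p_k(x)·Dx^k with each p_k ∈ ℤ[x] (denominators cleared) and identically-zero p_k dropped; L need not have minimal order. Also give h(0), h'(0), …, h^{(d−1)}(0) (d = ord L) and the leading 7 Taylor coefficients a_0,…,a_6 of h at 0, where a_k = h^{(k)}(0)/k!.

f: a_k = -2, -4, -4, -8/3, -4/3, -8/15, -8/45, …
g: a_k = 0, 2, -2, 8/3, -4, 32/5, -32/3, …
f·g: L₀ = L_f ⊗_s L_g, ord ≤ 1·2.
L = 8·x + (-2 - 8·x)·Dx + (1 + 2·x)·Dx^2  (order 2).
h: a_k = 0, -4, -4, -16/3, 0, -24/5, 56/9, …
ICs: h(0) = 0, h′(0) = -4.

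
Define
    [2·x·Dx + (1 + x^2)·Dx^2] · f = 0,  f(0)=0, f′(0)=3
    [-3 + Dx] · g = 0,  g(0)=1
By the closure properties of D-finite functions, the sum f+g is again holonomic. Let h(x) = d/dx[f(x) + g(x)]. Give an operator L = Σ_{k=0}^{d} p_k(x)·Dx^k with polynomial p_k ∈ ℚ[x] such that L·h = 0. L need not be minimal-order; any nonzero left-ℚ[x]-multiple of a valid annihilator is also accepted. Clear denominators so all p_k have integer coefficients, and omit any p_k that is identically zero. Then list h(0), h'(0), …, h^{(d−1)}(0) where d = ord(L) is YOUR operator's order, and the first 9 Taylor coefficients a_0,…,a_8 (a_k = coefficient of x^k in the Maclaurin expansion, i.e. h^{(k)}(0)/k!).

f: a_k = 0, 3, 0, -1, 0, 3/5, 0, -3/7, 0, …
g: a_k = 1, 3, 9/2, 9/2, 27/8, 81/40, 81/80, 243/560, 729/4480, …
Sum ⇒ L₀ = lclm(L_f,L_g) in ℚ(x)⟨Dx⟩.
Differentiate: ansatz ord ≤ ord L₀ ⇒ L.
L = (6 - 18·x - 18·x^2 - 18·x^3) + (-11 - 12·x^2 - 9·x^4)·Dx + (3 + 2·x + 6·x^2 + 2·x^3 + 3·x^4)·Dx^2  (order 2).
h: a_k = 6, 9, 21/2, 27/2, 105/8, 243/40, 3/80, 729/560, 15627/4480, …
ICs: h(0) = 6, h′(0) = 9.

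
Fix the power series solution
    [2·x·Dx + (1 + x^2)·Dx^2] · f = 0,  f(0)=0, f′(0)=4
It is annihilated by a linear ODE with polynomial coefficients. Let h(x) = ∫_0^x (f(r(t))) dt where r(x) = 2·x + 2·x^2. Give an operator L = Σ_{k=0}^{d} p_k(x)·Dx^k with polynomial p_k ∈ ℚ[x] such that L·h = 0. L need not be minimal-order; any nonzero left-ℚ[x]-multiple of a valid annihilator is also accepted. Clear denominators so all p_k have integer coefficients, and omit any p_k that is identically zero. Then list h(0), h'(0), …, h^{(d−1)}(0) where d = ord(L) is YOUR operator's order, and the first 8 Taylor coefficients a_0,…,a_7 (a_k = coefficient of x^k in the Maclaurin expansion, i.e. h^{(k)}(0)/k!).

L = (-2 + 8·x + 32·x^2 + 48·x^3 + 24·x^4)·Dx^2 + (1 + 2·x + 4·x^2 + 16·x^3 + 20·x^4 + 8·x^5)·Dx^3  (order 3).
h: a_k = 0, 0, 4, 8/3, -8/3, -32/5, -16/15, 352/21, …
ICs: h(0) = 0, h′(0) = 0, h′′(0) = 8.

f: a_k = 0, 4, 0, -4/3, 0, 4/5, 0, -4/7, …
L₀ from L_f via x↦r, Dx↦r'^{-1}Dx.
h=∫₀ˣh₀: take L = L₀·Dx.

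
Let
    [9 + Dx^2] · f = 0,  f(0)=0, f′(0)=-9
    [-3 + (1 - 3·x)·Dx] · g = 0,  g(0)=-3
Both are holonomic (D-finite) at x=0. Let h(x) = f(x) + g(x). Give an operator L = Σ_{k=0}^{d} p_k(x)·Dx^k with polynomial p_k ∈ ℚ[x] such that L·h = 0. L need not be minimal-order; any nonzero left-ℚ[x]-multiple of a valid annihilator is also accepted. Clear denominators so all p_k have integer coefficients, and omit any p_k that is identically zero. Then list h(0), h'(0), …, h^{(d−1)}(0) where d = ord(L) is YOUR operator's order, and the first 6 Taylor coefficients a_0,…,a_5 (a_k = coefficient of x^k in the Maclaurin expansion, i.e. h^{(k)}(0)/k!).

f: a_k = 0, -9, 0, 27/2, 0, -243/40, …
g: a_k = -3, -9, -27, -81, -243, -729, …
Sum ⇒ L₀ = lclm(L_f,L_g) in ℚ(x)⟨Dx⟩.
L = (-63 + 54·x - 81·x^2) + (9 - 45·x + 81·x^2 - 81·x^3)·Dx + (-7 + 6·x - 9·x^2)·Dx^2 + (1 - 5·x + 9·x^2 - 9·x^3)·Dx^3  (order 3).
h: a_k = -3, -18, -27, -135/2, -243, -29403/40, …
ICs: h(0) = -3, h′(0) = -18, h′′(0) = -54.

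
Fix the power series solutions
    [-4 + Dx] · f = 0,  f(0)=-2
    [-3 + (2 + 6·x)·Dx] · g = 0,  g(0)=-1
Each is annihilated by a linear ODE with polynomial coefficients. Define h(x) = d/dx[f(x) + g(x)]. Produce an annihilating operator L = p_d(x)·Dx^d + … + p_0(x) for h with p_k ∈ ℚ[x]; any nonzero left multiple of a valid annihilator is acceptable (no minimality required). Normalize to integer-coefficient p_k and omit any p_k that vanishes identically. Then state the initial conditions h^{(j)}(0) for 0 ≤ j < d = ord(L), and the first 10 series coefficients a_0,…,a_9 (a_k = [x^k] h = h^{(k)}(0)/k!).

L = (-204 - 288·x) + (-37 - 384·x - 576·x^2)·Dx + (22 + 114·x + 144·x^2)·Dx^2  (order 2).
h: a_k = -19/2, -119/4, -1105/16, -6977/96, -91051/768, 164617/7680, -26928169/92160, 853066303/1290240, -40166368531/20643840, 2032647103177/371589120, …
ICs: h(0) = -19/2, h′(0) = -119/4.

f: a_k = -2, -8, -16, -64/3, -64/3, -256/15, -512/45, -2048/315, -1024/315, -4096/2835, …
g: a_k = -1, -3/2, 9/8, -27/16, 405/128, -1701/256, 15309/1024, -72171/2048, 2814669/32768, -14073345/65536, …
Weyl lclm of L_f,L_g ⇒ L₀ (ord ≤ 2).
h=h₀': d/dx-closure on L₀ ⇒ L.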